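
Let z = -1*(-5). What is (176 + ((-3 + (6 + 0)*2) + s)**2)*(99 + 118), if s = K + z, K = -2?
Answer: 69440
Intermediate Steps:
z = 5
s = 3 (s = -2 + 5 = 3)
(176 + ((-3 + (6 + 0)*2) + s)**2)*(99 + 118) = (176 + ((-3 + (6 + 0)*2) + 3)**2)*(99 + 118) = (176 + ((-3 + 6*2) + 3)**2)*217 = (176 + ((-3 + 12) + 3)**2)*217 = (176 + (9 + 3)**2)*217 = (176 + 12**2)*217 = (176 + 144)*217 = 320*217 = 69440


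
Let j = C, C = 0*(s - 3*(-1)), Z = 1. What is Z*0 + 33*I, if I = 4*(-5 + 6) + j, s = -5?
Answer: 132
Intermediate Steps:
C = 0 (C = 0*(-5 - 3*(-1)) = 0*(-5 + 3) = 0*(-2) = 0)
j = 0
I = 4 (I = 4*(-5 + 6) + 0 = 4*1 + 0 = 4 + 0 = 4)
Z*0 + 33*I = 1*0 + 33*4 = 0 + 132 = 132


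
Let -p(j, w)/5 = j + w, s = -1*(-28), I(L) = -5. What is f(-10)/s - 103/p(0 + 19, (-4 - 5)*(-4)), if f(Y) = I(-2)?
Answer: 1509/7700 ≈ 0.19597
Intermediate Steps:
f(Y) = -5
s = 28
p(j, w) = -5*j - 5*w (p(j, w) = -5*(j + w) = -5*j - 5*w)
f(-10)/s - 103/p(0 + 19, (-4 - 5)*(-4)) = -5/28 - 103/(-5*(0 + 19) - 5*(-4 - 5)*(-4)) = -5*1/28 - 103/(-5*19 - (-45)*(-4)) = -5/28 - 103/(-95 - 5*36) = -5/28 - 103/(-95 - 180) = -5/28 - 103/(-275) = -5/28 - 103*(-1/275) = -5/28 + 103/275 = 1509/7700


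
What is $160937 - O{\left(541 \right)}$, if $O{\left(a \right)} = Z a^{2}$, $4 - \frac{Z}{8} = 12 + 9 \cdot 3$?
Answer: $82111617$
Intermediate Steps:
$Z = -280$ ($Z = 32 - 8 \left(12 + 9 \cdot 3\right) = 32 - 8 \left(12 + 27\right) = 32 - 312 = -280$)
$O{\left(a \right)} = - 280 a^{2}$
$160937 - O{\left(541 \right)} = 160937 - - 280 \cdot 541^{2} = 160937 - \left(-280\right) 292681 = 160937 - -81950680 = 160937 + 81950680 = 82111617$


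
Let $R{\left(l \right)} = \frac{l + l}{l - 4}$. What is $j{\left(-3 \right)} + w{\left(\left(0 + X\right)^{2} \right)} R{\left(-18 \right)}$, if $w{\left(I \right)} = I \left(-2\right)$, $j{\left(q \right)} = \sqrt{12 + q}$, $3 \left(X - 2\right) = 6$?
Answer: $- \frac{543}{11} \approx -49.364$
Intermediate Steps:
$X = 4$ ($X = 2 + \frac{1}{3} \cdot 6 = 2 + 2 = 4$)
$R{\left(l \right)} = \frac{2 l}{-4 + l}$
$w{\left(I \right)} = - 2 I$
$j{\left(-3 \right)} + w{\left(\left(0 + X\right)^{2} \right)} R{\left(-18 \right)} = \sqrt{12 - 3} + - 2 \left(0 + 4\right)^{2} \cdot 2 \left(-18\right) \frac{1}{-4 - 18} = \sqrt{9} + - 2 \cdot 4^{2} \cdot 2 \left(-18\right) \frac{1}{-22} = 3 + \left(-2\right) 16 \cdot 2 \left(-18\right) \left(- \frac{1}{22}\right) = 3 - \frac{576}{11} = - \frac{543}{11}$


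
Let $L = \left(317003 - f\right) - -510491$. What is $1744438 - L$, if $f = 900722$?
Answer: $1817666$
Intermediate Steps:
$L = -73228$ ($L = \left(317003 - 900722\right) - -510491 = \left(317003 - 900722\right) + 510491 = -583719 + 510491 = -73228$)
$1744438 - L = 1744438 - -73228 = 1744438 + 73228 = 1817666$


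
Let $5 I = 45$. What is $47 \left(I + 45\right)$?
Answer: $2538$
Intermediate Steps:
$I = 9$ ($I = \frac{1}{5} \cdot 45 = 9$)
$47 \left(I + 45\right) = 47 \left(9 + 45\right) = 47 \cdot 54 = 2538$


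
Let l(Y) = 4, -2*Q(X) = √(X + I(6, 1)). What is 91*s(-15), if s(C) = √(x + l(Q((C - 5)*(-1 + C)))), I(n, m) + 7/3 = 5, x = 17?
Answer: 91*√21 ≈ 417.01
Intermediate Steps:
I(n, m) = 8/3 (I(n, m) = -7/3 + 5 = 8/3)
Q(X) = -√(8/3 + X)/2 (Q(X) = -√(X + 8/3)/2 = -√(8/3 + X)/2)
s(C) = √21 (s(C) = √(17 + 4) = √21)
91*s(-15) = 91*√21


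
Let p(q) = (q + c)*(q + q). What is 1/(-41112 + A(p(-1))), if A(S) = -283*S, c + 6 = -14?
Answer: -1/52998 ≈ -1.8869e-5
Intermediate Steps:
c = -20 (c = -6 - 14 = -20)
p(q) = 2*q*(-20 + q) (p(q) = (q - 20)*(q + q) = (-20 + q)*(2*q) = 2*q*(-20 + q))
1/(-41112 + A(p(-1))) = 1/(-41112 - 566*(-1)*(-20 - 1)) = 1/(-41112 - 566*(-1)*(-21)) = 1/(-41112 - 283*42) = 1/(-41112 - 11886) = 1/(-52998) = -1/52998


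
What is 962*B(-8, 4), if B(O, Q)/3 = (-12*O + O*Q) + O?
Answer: 161616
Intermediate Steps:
B(O, Q) = -33*O + 3*O*Q (B(O, Q) = 3*((-12*O + O*Q) + O) = 3*(-11*O + O*Q) = -33*O + 3*O*Q)
962*B(-8, 4) = 962*(3*(-8)*(-11 + 4)) = 962*(3*(-8)*(-7)) = 962*168 = 161616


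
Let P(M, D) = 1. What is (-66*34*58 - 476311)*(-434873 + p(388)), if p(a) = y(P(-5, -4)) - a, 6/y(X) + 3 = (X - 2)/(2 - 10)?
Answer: 6071332022613/23 ≈ 2.6397e+11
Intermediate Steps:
y(X) = 6/(-11/4 - X/8) (y(X) = 6/(-3 + (X - 2)/(2 - 10)) = 6/(-3 + (-2 + X)/(-8)) = 6/(-3 + (-2 + X)*(-1/8)) = 6/(-3 + (1/4 - X/8)) = 6/(-11/4 - X/8))
p(a) = -48/23 - a (p(a) = -48/(22 + 1) - a = -48/23 - a)
(-66*34*58 - 476311)*(-434873 + p(388)) = (-66*34*58 - 476311)*(-434873 + (-48/23 - 1*388)) = (-2244*58 - 476311)*(-434873 + (-48/23 - 388)) = (-130152 - 476311)*(-434873 - 8972/23) = -606463*(-10011051/23) = 6071332022613/23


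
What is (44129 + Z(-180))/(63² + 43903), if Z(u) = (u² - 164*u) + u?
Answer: 105869/47872 ≈ 2.2115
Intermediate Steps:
Z(u) = u² - 163*u
(44129 + Z(-180))/(63² + 43903) = (44129 - 180*(-163 - 180))/(63² + 43903) = (44129 - 180*(-343))/(3969 + 43903) = (44129 + 61740)/47872 = 105869*(1/47872) = 105869/47872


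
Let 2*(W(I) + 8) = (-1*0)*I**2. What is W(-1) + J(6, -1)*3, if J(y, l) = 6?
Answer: 10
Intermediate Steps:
W(I) = -8 (W(I) = -8 + ((-1*0)*I**2)/2 = -8 + (0*I**2)/2 = -8 + (1/2)*0 = -8 + 0 = -8)
W(-1) + J(6, -1)*3 = -8 + 6*3 = -8 + 18 = 10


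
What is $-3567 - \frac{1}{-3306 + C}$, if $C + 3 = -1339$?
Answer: $- \frac{16579415}{4648} \approx -3567.0$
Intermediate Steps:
$C = -1342$ ($C = -3 - 1339 = -1342$)
$-3567 - \frac{1}{-3306 + C} = -3567 - \frac{1}{-3306 - 1342} = -3567 - \frac{1}{-4648} = -3567 - - \frac{1}{4648} = -3567 + \frac{1}{4648} = - \frac{16579415}{4648}$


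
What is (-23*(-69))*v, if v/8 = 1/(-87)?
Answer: -4232/29 ≈ -145.93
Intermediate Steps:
v = -8/87 (v = 8/(-87) = 8*(-1/87) = -8/87 ≈ -0.091954)
(-23*(-69))*v = -23*(-69)*(-8/87) = 1587*(-8/87) = -4232/29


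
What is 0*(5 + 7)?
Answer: 0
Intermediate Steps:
0*(5 + 7) = 0*12 = 0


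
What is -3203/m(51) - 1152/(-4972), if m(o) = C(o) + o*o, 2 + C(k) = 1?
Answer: -3232529/3231800 ≈ -1.0002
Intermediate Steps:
C(k) = -1 (C(k) = -2 + 1 = -1)
m(o) = -1 + o**2 (m(o) = -1 + o*o = -1 + o**2)
-3203/m(51) - 1152/(-4972) = -3203/(-1 + 51**2) - 1152/(-4972) = -3203/(-1 + 2601) - 1152*(-1/4972) = -3203/2600 + 288/1243 = -3232529/3231800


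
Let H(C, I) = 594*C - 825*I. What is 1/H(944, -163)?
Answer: 1/695211 ≈ 1.4384e-6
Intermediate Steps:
H(C, I) = -825*I + 594*C
1/H(944, -163) = 1/(-825*(-163) + 594*944) = 1/(134475 + 560736) = 1/695211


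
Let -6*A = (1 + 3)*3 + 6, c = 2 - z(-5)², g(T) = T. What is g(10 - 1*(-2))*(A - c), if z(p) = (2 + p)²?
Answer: 912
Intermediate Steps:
c = -79 (c = 2 - ((2 - 5)²)² = 2 - ((-3)²)² = 2 - 1*9² = 2 - 1*81 = 2 - 81 = -79)
A = -3 (A = -((1 + 3)*3 + 6)/6 = -(4*3 + 6)/6 = -(12 + 6)/6 = -⅙*18 = -3)
g(10 - 1*(-2))*(A - c) = (10 - 1*(-2))*(-3 - 1*(-79)) = (10 + 2)*(-3 + 79) = 12*76 = 912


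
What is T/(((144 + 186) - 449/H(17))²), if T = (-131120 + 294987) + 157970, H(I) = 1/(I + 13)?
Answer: 107279/57553200 ≈ 0.0018640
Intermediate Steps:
H(I) = 1/(13 + I)
T = 321837 (T = 163867 + 157970 = 321837)
T/(((144 + 186) - 449/H(17))²) = 321837/(((144 + 186) - 449/(1/(13 + 17)))²) = 321837/((330 - 449/(1/30))²) = 321837/((330 - 449/1/30)²) = 321837/((330 - 449*30)²) = 321837/((330 - 13470)²) = 321837/((-13140)²) = 321837/172659600 = 321837*(1/172659600) = 107279/57553200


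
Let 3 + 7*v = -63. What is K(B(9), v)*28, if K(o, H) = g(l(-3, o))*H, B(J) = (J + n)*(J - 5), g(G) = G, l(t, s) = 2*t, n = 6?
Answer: 1584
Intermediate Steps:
v = -66/7 (v = -3/7 + (⅐)*(-63) = -3/7 - 9 = -66/7 ≈ -9.4286)
B(J) = (-5 + J)*(6 + J) (B(J) = (J + 6)*(J - 5) = (6 + J)*(-5 + J) = (-5 + J)*(6 + J))
K(o, H) = -6*H (K(o, H) = (2*(-3))*H = -6*H)
K(B(9), v)*28 = -6*(-66/7)*28 = (396/7)*28 = 1584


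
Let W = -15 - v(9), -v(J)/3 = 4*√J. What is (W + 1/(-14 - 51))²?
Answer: 1860496/4225 ≈ 440.35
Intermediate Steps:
v(J) = -12*√J
W = 21 (W = -15 - (-12)*√9 = -15 - (-12)*3 = -15 - 1*(-36) = -15 + 36 = 21)
(W + 1/(-14 - 51))² = (21 + 1/(-14 - 51))² = (21 + 1/(-65))² = (21 - 1/65)² = (1364/65)² = 1860496/4225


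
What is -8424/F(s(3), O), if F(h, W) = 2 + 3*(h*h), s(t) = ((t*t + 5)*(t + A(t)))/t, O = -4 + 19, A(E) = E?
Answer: -4212/1177 ≈ -3.5786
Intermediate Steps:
O = 15
s(t) = 10 + 2*t**2 (s(t) = ((t*t + 5)*(t + t))/t = ((t**2 + 5)*(2*t))/t = ((5 + t**2)*(2*t))/t = (2*t*(5 + t**2))/t = 10 + 2*t**2)
F(h, W) = 2 + 3*h**2
-8424/F(s(3), O) = -8424/(2 + 3*(10 + 2*3**2)**2) = -8424/(2 + 3*(10 + 2*9)**2) = -8424/(2 + 3*(10 + 18)**2) = -8424/(2 + 3*28**2) = -8424/(2 + 3*784) = -8424/(2 + 2352) = -8424/2354 = -8424*1/2354 = -4212/1177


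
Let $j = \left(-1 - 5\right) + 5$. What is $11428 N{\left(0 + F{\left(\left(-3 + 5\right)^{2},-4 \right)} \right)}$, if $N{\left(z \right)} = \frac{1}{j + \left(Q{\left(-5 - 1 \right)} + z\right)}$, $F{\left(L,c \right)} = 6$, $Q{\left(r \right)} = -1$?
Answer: $2857$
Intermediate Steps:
$j = -1$ ($j = -6 + 5 = -1$)
$N{\left(z \right)} = \frac{1}{-2 + z}$ ($N{\left(z \right)} = \frac{1}{-1 + \left(-1 + z\right)} = \frac{1}{-2 + z}$)
$11428 N{\left(0 + F{\left(\left(-3 + 5\right)^{2},-4 \right)} \right)} = \frac{11428}{-2 + \left(0 + 6\right)} = \frac{11428}{-2 + 6} = \frac{11428}{4} = 11428 \cdot \frac{1}{4} = 2857$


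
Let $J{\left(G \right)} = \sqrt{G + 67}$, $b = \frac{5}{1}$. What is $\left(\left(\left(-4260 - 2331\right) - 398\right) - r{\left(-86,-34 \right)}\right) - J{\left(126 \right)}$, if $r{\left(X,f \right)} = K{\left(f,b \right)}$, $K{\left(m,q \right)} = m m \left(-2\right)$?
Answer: $-4677 - \sqrt{193} \approx -4690.9$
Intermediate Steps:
$b = 5$ ($b = 5 \cdot 1 = 5$)
$K{\left(m,q \right)} = - 2 m^{2}$ ($K{\left(m,q \right)} = m^{2} \left(-2\right) = - 2 m^{2}$)
$J{\left(G \right)} = \sqrt{67 + G}$
$r{\left(X,f \right)} = - 2 f^{2}$
$\left(\left(\left(-4260 - 2331\right) - 398\right) - r{\left(-86,-34 \right)}\right) - J{\left(126 \right)} = \left(\left(\left(-4260 - 2331\right) - 398\right) - - 2 \left(-34\right)^{2}\right) - \sqrt{67 + 126} = \left(\left(-6591 - 398\right) - \left(-2\right) 1156\right) - \sqrt{193} = \left(-6989 - -2312\right) - \sqrt{193} = \left(-6989 + 2312\right) - \sqrt{193} = -4677 - \sqrt{193}$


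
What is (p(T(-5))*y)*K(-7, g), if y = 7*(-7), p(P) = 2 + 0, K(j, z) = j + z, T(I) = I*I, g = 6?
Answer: 98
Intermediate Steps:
T(I) = I²
p(P) = 2
y = -49
(p(T(-5))*y)*K(-7, g) = (2*(-49))*(-7 + 6) = -98*(-1) = 98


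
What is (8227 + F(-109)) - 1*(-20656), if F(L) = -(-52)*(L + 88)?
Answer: 27791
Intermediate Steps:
F(L) = 4576 + 52*L (F(L) = -(-52)*(88 + L) = -(-4576 - 52*L) = 4576 + 52*L)
(8227 + F(-109)) - 1*(-20656) = (8227 + (4576 + 52*(-109))) - 1*(-20656) = (8227 + (4576 - 5668)) + 20656 = (8227 - 1092) + 20656 = 7135 + 20656 = 27791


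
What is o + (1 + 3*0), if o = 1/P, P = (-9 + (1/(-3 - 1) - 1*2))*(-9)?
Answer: 409/405 ≈ 1.0099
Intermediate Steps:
P = 405/4 (P = (-9 + (1/(-4) - 2))*(-9) = (-9 + (-¼ - 2))*(-9) = (-9 - 9/4)*(-9) = -45/4*(-9) = 405/4 ≈ 101.25)
o = 4/405 (o = 1/(405/4) = 4/405 ≈ 0.0098765)
o + (1 + 3*0) = 4/405 + (1 + 3*0) = 4/405 + (1 + 0) = 4/405 + 1 = 409/405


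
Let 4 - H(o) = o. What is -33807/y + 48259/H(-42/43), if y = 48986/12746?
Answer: 4719600187/5241502 ≈ 900.43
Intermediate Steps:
H(o) = 4 - o
y = 24493/6373 (y = 48986*(1/12746) = 24493/6373 ≈ 3.8432)
-33807/y + 48259/H(-42/43) = -33807/24493/6373 + 48259/(4 - (-42)/43) = -33807*6373/24493 + 48259/(4 - (-42)/43) = -215452011/24493 + 48259/(4 - 1*(-42/43)) = -215452011/24493 + 48259/(4 + 42/43) = -215452011/24493 + 48259/(214/43) = -215452011/24493 + 48259*(43/214) = -215452011/24493 + 2075137/214 = 4719600187/5241502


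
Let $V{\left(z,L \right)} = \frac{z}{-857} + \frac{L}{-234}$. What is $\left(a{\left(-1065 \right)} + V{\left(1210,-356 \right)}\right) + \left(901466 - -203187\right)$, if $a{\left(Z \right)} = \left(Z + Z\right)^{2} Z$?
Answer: $- \frac{484368841333867}{100269} \approx -4.8307 \cdot 10^{9}$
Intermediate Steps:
$V{\left(z,L \right)} = - \frac{L}{234} - \frac{z}{857}$ ($V{\left(z,L \right)} = z \left(- \frac{1}{857}\right) + L \left(- \frac{1}{234}\right) = - \frac{z}{857} - \frac{L}{234} = - \frac{L}{234} - \frac{z}{857}$)
$a{\left(Z \right)} = 4 Z^{3}$ ($a{\left(Z \right)} = \left(2 Z\right)^{2} Z = 4 Z^{2} Z = 4 Z^{3}$)
$\left(a{\left(-1065 \right)} + V{\left(1210,-356 \right)}\right) + \left(901466 - -203187\right) = \left(4 \left(-1065\right)^{3} - - \frac{10976}{100269}\right) + \left(901466 - -203187\right) = \left(4 \left(-1207949625\right) + \left(\frac{178}{117} - \frac{1210}{857}\right)\right) + \left(901466 + 203187\right) = \left(-4831798500 + \frac{10976}{100269}\right) + 1104653 = - \frac{484479603785524}{100269} + 1104653 = - \frac{484368841333867}{100269}$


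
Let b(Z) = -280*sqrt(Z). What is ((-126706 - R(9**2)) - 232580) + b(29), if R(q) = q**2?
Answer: -365847 - 280*sqrt(29) ≈ -3.6736e+5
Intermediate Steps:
((-126706 - R(9**2)) - 232580) + b(29) = ((-126706 - (9**2)**2) - 232580) - 280*sqrt(29) = ((-126706 - 1*81**2) - 232580) - 280*sqrt(29) = ((-126706 - 1*6561) - 232580) - 280*sqrt(29) = ((-126706 - 6561) - 232580) - 280*sqrt(29) = (-133267 - 232580) - 280*sqrt(29) = -365847 - 280*sqrt(29)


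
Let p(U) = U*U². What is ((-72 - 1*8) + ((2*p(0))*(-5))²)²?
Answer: 6400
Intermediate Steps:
p(U) = U³
((-72 - 1*8) + ((2*p(0))*(-5))²)² = ((-72 - 1*8) + ((2*0³)*(-5))²)² = ((-72 - 8) + ((2*0)*(-5))²)² = (-80 + (0*(-5))²)² = (-80 + 0²)² = (-80 + 0)² = (-80)² = 6400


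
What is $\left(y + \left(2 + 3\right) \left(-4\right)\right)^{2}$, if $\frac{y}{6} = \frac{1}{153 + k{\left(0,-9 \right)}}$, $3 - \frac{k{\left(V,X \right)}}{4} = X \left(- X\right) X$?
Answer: $\frac{336428964}{840889} \approx 400.09$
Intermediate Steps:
$k{\left(V,X \right)} = 12 + 4 X^{3}$ ($k{\left(V,X \right)} = 12 - 4 X \left(- X\right) X = 12 - 4 - X^{2} X = 12 - 4 \left(- X^{3}\right) = 12 + 4 X^{3}$)
$y = - \frac{2}{917}$ ($y = \frac{6}{153 + \left(12 + 4 \left(-9\right)^{3}\right)} = \frac{6}{153 + \left(12 + 4 \left(-729\right)\right)} = \frac{6}{153 + \left(12 - 2916\right)} = \frac{6}{153 - 2904} = \frac{6}{-2751} = 6 \left(- \frac{1}{2751}\right) = - \frac{2}{917} \approx -0.002181$)
$\left(y + \left(2 + 3\right) \left(-4\right)\right)^{2} = \left(- \frac{2}{917} + \left(2 + 3\right) \left(-4\right)\right)^{2} = \left(- \frac{2}{917} + 5 \left(-4\right)\right)^{2} = \left(- \frac{2}{917} - 20\right)^{2} = \left(- \frac{18342}{917}\right)^{2} = \frac{336428964}{840889}$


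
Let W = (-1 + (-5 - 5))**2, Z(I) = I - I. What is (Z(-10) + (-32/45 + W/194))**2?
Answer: 582169/76212900 ≈ 0.0076387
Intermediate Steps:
Z(I) = 0
W = 121 (W = (-1 - 10)**2 = (-11)**2 = 121)
(Z(-10) + (-32/45 + W/194))**2 = (0 + (-32/45 + 121/194))**2 = (0 - 763/8730)**2 = (-763/8730)**2 = 582169/76212900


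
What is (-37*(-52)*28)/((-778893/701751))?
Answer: -12601576624/259631 ≈ -48537.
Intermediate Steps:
(-37*(-52)*28)/((-778893/701751)) = (1924*28)/((-778893*1/701751)) = 53872/(-259631/233917) = 53872*(-233917/259631) = -12601576624/259631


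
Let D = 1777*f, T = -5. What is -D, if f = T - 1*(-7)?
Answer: -3554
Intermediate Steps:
f = 2 (f = -5 - 1*(-7) = -5 + 7 = 2)
D = 3554 (D = 1777*2 = 3554)
-D = -1*3554 = -3554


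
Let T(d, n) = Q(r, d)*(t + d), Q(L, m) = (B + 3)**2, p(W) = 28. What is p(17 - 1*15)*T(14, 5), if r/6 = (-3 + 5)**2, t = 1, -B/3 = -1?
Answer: 15120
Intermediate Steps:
B = 3 (B = -3*(-1) = 3)
r = 24 (r = 6*(-3 + 5)**2 = 6*2**2 = 6*4 = 24)
Q(L, m) = 36 (Q(L, m) = (3 + 3)**2 = 6**2 = 36)
T(d, n) = 36 + 36*d (T(d, n) = 36*(1 + d) = 36 + 36*d)
p(17 - 1*15)*T(14, 5) = 28*(36 + 36*14) = 28*(36 + 504) = 28*540 = 15120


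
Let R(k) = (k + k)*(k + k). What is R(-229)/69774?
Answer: 104882/34887 ≈ 3.0063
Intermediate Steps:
R(k) = 4*k² (R(k) = (2*k)*(2*k) = 4*k²)
R(-229)/69774 = (4*(-229)²)/69774 = (4*52441)*(1/69774) = 209764*(1/69774) = 104882/34887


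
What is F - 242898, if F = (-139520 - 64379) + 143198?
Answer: -303599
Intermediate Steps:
F = -60701 (F = -203899 + 143198 = -60701)
F - 242898 = -60701 - 242898 = -303599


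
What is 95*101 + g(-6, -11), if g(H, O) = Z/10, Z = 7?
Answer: 95957/10 ≈ 9595.7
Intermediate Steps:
g(H, O) = 7/10
95*101 + g(-6, -11) = 95*101 + 7/10 = 9595 + 7/10 = 95957/10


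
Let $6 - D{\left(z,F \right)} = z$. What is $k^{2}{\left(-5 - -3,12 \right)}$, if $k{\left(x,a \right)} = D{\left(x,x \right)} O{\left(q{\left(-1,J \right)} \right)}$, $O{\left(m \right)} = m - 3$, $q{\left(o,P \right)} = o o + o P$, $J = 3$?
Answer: $1600$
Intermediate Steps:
$D{\left(z,F \right)} = 6 - z$
$q{\left(o,P \right)} = o^{2} + P o$
$O{\left(m \right)} = -3 + m$
$k{\left(x,a \right)} = -30 + 5 x$ ($k{\left(x,a \right)} = \left(6 - x\right) \left(-3 - \left(3 - 1\right)\right) = \left(6 - x\right) \left(-3 - 2\right) = \left(6 - x\right) \left(-5\right) = -30 + 5 x$)
$k^{2}{\left(-5 - -3,12 \right)} = \left(-30 + 5 \left(-5 - -3\right)\right)^{2} = \left(-30 + 5 \left(-5 + 3\right)\right)^{2} = \left(-30 + 5 \left(-2\right)\right)^{2} = \left(-30 - 10\right)^{2} = \left(-40\right)^{2} = 1600$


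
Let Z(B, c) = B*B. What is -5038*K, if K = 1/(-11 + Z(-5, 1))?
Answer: -2519/7 ≈ -359.86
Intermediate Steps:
Z(B, c) = B²
K = 1/14 (K = 1/(-11 + (-5)²) = 1/(-11 + 25) = 1/14 ≈ 0.071429)
-5038*K = -5038*1/14 = -2519/7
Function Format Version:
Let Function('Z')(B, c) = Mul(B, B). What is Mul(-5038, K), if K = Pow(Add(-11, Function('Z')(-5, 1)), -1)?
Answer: Rational(-2519, 7) ≈ -359.86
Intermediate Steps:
Function('Z')(B, c) = Pow(B, 2)
K = Rational(1, 14) (K = Pow(Add(-11, Pow(-5, 2)), -1) = Pow(Add(-11, 25), -1) = Pow(14, -1) = Rational(1, 14) ≈ 0.071429)
Mul(-5038, K) = Mul(-5038, Rational(1, 14)) = Rational(-2519, 7)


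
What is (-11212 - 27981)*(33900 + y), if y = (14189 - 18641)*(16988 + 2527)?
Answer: 3403789767840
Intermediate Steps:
y = -86880780 (y = -4452*19515 = -86880780)
(-11212 - 27981)*(33900 + y) = (-11212 - 27981)*(33900 - 86880780) = -39193*(-86846880) = 3403789767840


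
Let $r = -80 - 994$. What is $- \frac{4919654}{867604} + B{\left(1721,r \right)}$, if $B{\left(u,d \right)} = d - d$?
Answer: $- \frac{2459827}{433802} \approx -5.6704$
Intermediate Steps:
$r = -1074$
$B{\left(u,d \right)} = 0$
$- \frac{4919654}{867604} + B{\left(1721,r \right)} = - \frac{4919654}{867604} + 0 = \left(-4919654\right) \frac{1}{867604} + 0 = - \frac{2459827}{433802} + 0 = - \frac{2459827}{433802}$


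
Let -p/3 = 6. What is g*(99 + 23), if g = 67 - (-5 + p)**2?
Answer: -56364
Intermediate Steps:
p = -18 (p = -3*6 = -18)
g = -462 (g = 67 - (-5 - 18)**2 = 67 - 1*(-23)**2 = 67 - 1*529 = 67 - 529 = -462)
g*(99 + 23) = -462*(99 + 23) = -462*122 = -56364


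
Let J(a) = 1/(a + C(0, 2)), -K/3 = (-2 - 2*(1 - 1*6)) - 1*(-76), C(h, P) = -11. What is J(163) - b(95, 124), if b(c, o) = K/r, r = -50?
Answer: -19127/3800 ≈ -5.0334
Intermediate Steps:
K = -252 (K = -3*((-2 - 2*(1 - 1*6)) - 1*(-76)) = -3*((-2 - 2*(1 - 6)) + 76) = -3*((-2 - 2*(-5)) + 76) = -3*((-2 + 10) + 76) = -3*(8 + 76) = -3*84 = -252)
J(a) = 1/(-11 + a) (J(a) = 1/(a - 11) = 1/(-11 + a))
b(c, o) = 126/25 (b(c, o) = -252/(-50) = -252*(-1/50) = 126/25)
J(163) - b(95, 124) = 1/(-11 + 163) - 1*126/25 = 1/152 - 126/25 = -19127/3800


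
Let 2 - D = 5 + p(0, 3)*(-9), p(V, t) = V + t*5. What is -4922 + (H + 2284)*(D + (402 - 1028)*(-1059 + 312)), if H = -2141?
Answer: 66883900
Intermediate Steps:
p(V, t) = V + 5*t
D = 132 (D = 2 - (5 + (0 + 5*3)*(-9)) = 2 - (5 + (0 + 15)*(-9)) = 2 - (5 + 15*(-9)) = 2 - (5 - 135) = 2 - 1*(-130) = 2 + 130 = 132)
-4922 + (H + 2284)*(D + (402 - 1028)*(-1059 + 312)) = -4922 + (-2141 + 2284)*(132 + (402 - 1028)*(-1059 + 312)) = -4922 + 143*(132 - 626*(-747)) = -4922 + 143*(132 + 467622) = -4922 + 143*467754 = -4922 + 66888822 = 66883900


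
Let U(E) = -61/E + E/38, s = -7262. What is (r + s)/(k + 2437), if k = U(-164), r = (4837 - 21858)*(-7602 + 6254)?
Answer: 71471835336/7581403 ≈ 9427.3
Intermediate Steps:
r = 22944308 (r = -17021*(-1348) = 22944308)
U(E) = -61/E + E/38 (U(E) = -61/E + E*(1/38) = -61/E + E/38)
k = -12289/3116 (k = -61/(-164) + (1/38)*(-164) = -61*(-1/164) - 82/19 = 61/164 - 82/19 = -12289/3116 ≈ -3.9438)
(r + s)/(k + 2437) = (22944308 - 7262)/(-12289/3116 + 2437) = 22937046/(7581403/3116) = 22937046*(3116/7581403) = 71471835336/7581403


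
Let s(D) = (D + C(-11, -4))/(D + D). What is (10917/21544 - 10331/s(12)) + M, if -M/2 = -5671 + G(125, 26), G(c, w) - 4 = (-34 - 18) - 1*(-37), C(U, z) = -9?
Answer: -1535731579/21544 ≈ -71284.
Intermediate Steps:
G(c, w) = -11 (G(c, w) = 4 + ((-34 - 18) - 1*(-37)) = 4 + (-52 + 37) = 4 - 15 = -11)
s(D) = (-9 + D)/(2*D) (s(D) = (D - 9)/(D + D) = (-9 + D)/((2*D)) = (-9 + D)*(1/(2*D)) = (-9 + D)/(2*D))
M = 11364 (M = -2*(-5671 - 11) = -2*(-5682) = 11364)
(10917/21544 - 10331/s(12)) + M = (10917/21544 - 10331*24/(-9 + 12)) + 11364 = (10917*(1/21544) - 10331/((½)*(1/12)*3)) + 11364 = (10917/21544 - 10331/⅛) + 11364 = (10917/21544 - 10331*8) + 11364 = (10917/21544 - 82648) + 11364 = -1780557595/21544 + 11364 = -1535731579/21544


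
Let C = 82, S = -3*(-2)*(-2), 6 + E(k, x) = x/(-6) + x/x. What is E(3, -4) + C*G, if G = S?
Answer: -2965/3 ≈ -988.33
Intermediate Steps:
E(k, x) = -5 - x/6 (E(k, x) = -6 + (x/(-6) + x/x) = -6 + (x*(-⅙) + 1) = -6 + (-x/6 + 1) = -6 + (1 - x/6) = -5 - x/6)
S = -12 (S = 6*(-2) = -12)
G = -12
E(3, -4) + C*G = (-5 - ⅙*(-4)) + 82*(-12) = (-5 + ⅔) - 984 = -13/3 - 984 = -2965/3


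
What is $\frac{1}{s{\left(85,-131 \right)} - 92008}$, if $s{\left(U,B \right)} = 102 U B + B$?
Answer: $- \frac{1}{1227909} \approx -8.1439 \cdot 10^{-7}$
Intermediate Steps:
$s{\left(U,B \right)} = B + 102 B U$ ($s{\left(U,B \right)} = 102 B U + B = B + 102 B U$)
$\frac{1}{s{\left(85,-131 \right)} - 92008} = \frac{1}{- 131 \left(1 + 102 \cdot 85\right) - 92008} = \frac{1}{- 131 \left(1 + 8670\right) - 92008} = \frac{1}{\left(-131\right) 8671 - 92008} = \frac{1}{-1135901 - 92008} = \frac{1}{-1227909} = - \frac{1}{1227909}$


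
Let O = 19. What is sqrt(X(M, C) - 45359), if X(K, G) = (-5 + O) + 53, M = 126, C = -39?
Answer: 26*I*sqrt(67) ≈ 212.82*I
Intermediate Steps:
X(K, G) = 67 (X(K, G) = (-5 + 19) + 53 = 14 + 53 = 67)
sqrt(X(M, C) - 45359) = sqrt(67 - 45359) = sqrt(-45292) = 26*I*sqrt(67)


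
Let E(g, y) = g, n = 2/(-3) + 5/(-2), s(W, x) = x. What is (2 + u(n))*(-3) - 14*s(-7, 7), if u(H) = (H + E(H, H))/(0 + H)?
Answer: -110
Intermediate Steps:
n = -19/6 (n = 2*(-1/3) + 5*(-1/2) = -2/3 - 5/2 = -19/6 ≈ -3.1667)
u(H) = 2 (u(H) = (H + H)/(0 + H) = (2*H)/H = 2)
(2 + u(n))*(-3) - 14*s(-7, 7) = (2 + 2)*(-3) - 14*7 = 4*(-3) - 98 = -12 - 98 = -110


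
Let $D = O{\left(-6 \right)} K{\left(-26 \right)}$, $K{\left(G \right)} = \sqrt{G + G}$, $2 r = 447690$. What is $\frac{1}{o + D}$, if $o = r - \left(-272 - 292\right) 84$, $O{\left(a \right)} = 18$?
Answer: $\frac{90407}{24520282563} - \frac{4 i \sqrt{13}}{8173427521} \approx 3.687 \cdot 10^{-6} - 1.7645 \cdot 10^{-9} i$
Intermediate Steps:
$r = 223845$ ($r = \frac{1}{2} \cdot 447690 = 223845$)
$K{\left(G \right)} = \sqrt{2} \sqrt{G}$ ($K{\left(G \right)} = \sqrt{2 G} = \sqrt{2} \sqrt{G}$)
$o = 271221$ ($o = 223845 - \left(-272 - 292\right) 84 = 223845 - \left(-564\right) 84 = 223845 - -47376 = 223845 + 47376 = 271221$)
$D = 36 i \sqrt{13}$ ($D = 18 \sqrt{2} \sqrt{-26} = 18 \sqrt{2} i \sqrt{26} = 18 \cdot 2 i \sqrt{13} = 36 i \sqrt{13} \approx 129.8 i$)
$\frac{1}{o + D} = \frac{1}{271221 + 36 i \sqrt{13}}$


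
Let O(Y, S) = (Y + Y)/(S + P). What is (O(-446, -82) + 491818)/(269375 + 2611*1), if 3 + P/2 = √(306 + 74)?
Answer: 31887018/17633759 + 223*√95/105802554 ≈ 1.8083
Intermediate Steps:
P = -6 + 4*√95 (P = -6 + 2*√(306 + 74) = -6 + 2*√380 = -6 + 2*(2*√95) = -6 + 4*√95 ≈ 32.987)
O(Y, S) = 2*Y/(-6 + S + 4*√95) (O(Y, S) = (Y + Y)/(S + (-6 + 4*√95)) = (2*Y)/(-6 + S + 4*√95) = 2*Y/(-6 + S + 4*√95))
(O(-446, -82) + 491818)/(269375 + 2611*1) = (2*(-446)/(-6 - 82 + 4*√95) + 491818)/(269375 + 2611*1) = (2*(-446)/(-88 + 4*√95) + 491818)/(269375 + 2611) = (-892/(-88 + 4*√95) + 491818)/271986 = (491818 - 892/(-88 + 4*√95))*(1/271986) = 245909/135993 - 446/(135993*(-88 + 4*√95))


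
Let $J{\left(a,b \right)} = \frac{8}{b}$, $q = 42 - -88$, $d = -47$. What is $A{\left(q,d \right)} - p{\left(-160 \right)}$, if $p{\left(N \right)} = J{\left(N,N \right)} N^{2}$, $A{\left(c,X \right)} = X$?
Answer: $1233$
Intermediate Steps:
$q = 130$ ($q = 42 + 88 = 130$)
$p{\left(N \right)} = 8 N$ ($p{\left(N \right)} = \frac{8}{N} N^{2} = 8 N$)
$A{\left(q,d \right)} - p{\left(-160 \right)} = -47 - 8 \left(-160\right) = -47 - -1280 = -47 + 1280 = 1233$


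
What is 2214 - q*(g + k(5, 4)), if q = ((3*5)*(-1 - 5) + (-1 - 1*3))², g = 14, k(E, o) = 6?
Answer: -174506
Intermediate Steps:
q = 8836 (q = (15*(-6) + (-1 - 3))² = (-90 - 4)² = (-94)² = 8836)
2214 - q*(g + k(5, 4)) = 2214 - 8836*(14 + 6) = 2214 - 8836*20 = 2214 - 1*176720 = 2214 - 176720 = -174506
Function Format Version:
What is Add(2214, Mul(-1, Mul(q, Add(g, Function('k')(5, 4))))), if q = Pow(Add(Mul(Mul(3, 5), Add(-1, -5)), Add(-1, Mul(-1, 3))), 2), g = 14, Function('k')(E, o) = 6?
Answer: -174506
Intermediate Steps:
q = 8836 (q = Pow(Add(Mul(15, -6), Add(-1, -3)), 2) = Pow(Add(-90, -4), 2) = Pow(-94, 2) = 8836)
Add(2214, Mul(-1, Mul(q, Add(g, Function('k')(5, 4))))) = Add(2214, Mul(-1, Mul(8836, Add(14, 6)))) = Add(2214, Mul(-1, Mul(8836, 20))) = Add(2214, Mul(-1, 176720)) = Add(2214, -176720) = -174506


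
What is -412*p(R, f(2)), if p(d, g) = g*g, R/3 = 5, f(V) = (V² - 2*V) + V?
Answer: -1648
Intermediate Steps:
f(V) = V² - V
R = 15 (R = 3*5 = 15)
p(d, g) = g²
-412*p(R, f(2)) = -412*4*(-1 + 2)² = -412*(2*1)² = -412*2² = -412*4 = -1648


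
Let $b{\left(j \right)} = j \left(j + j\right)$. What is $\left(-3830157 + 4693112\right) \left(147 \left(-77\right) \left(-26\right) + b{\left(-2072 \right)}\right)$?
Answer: $7663611676210$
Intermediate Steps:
$b{\left(j \right)} = 2 j^{2}$ ($b{\left(j \right)} = j 2 j = 2 j^{2}$)
$\left(-3830157 + 4693112\right) \left(147 \left(-77\right) \left(-26\right) + b{\left(-2072 \right)}\right) = \left(-3830157 + 4693112\right) \left(147 \left(-77\right) \left(-26\right) + 2 \left(-2072\right)^{2}\right) = 862955 \left(\left(-11319\right) \left(-26\right) + 2 \cdot 4293184\right) = 862955 \left(294294 + 8586368\right) = 862955 \cdot 8880662 = 7663611676210$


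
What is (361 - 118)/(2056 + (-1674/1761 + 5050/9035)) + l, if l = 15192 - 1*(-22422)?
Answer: 27337969553613/726800756 ≈ 37614.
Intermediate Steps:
l = 37614 (l = 15192 + 22422 = 37614)
(361 - 118)/(2056 + (-1674/1761 + 5050/9035)) + l = (361 - 118)/(2056 + (-1674/1761 + 5050/9035)) + 37614 = 243/(2056 + (-1674*1/1761 + 5050*(1/9035))) + 37614 = 243/(2056 + (-558/587 + 1010/1807)) + 37614 = 243/(2056 - 415436/1060709) + 37614 = 243/(2180402268/1060709) + 37614 = 243*(1060709/2180402268) + 37614 = 85917429/726800756 + 37614 = 27337969553613/726800756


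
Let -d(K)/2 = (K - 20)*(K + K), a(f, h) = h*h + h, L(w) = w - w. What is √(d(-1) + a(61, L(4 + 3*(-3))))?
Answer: 2*I*√21 ≈ 9.1651*I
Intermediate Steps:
L(w) = 0
a(f, h) = h + h² (a(f, h) = h² + h = h + h²)
d(K) = -4*K*(-20 + K) (d(K) = -2*(K - 20)*(K + K) = -2*(-20 + K)*2*K = -4*K*(-20 + K))
√(d(-1) + a(61, L(4 + 3*(-3)))) = √(4*(-1)*(20 - 1*(-1)) + 0*(1 + 0)) = √(4*(-1)*(20 + 1) + 0*1) = √(4*(-1)*21 + 0) = √(-84 + 0) = √(-84) = 2*I*√21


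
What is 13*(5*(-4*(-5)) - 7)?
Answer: 1209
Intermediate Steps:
13*(5*(-4*(-5)) - 7) = 13*(5*20 - 7) = 13*(100 - 7) = 13*93 = 1209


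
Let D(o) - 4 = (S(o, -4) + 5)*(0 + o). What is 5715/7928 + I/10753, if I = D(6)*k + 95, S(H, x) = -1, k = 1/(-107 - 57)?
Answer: 2550413259/3495241144 ≈ 0.72968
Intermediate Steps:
k = -1/164 (k = 1/(-164) = -1/164 ≈ -0.0060976)
D(o) = 4 + 4*o (D(o) = 4 + (-1 + 5)*(0 + o) = 4 + 4*o)
I = 3888/41 (I = (4 + 4*6)*(-1/164) + 95 = (4 + 24)*(-1/164) + 95 = 28*(-1/164) + 95 = -7/41 + 95 = 3888/41 ≈ 94.829)
5715/7928 + I/10753 = 5715/7928 + (3888/41)/10753 = 5715*(1/7928) + (3888/41)*(1/10753) = 5715/7928 + 3888/440873 = 2550413259/3495241144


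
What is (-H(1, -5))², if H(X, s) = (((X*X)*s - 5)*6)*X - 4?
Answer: 4096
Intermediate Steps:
H(X, s) = -4 + X*(-30 + 6*s*X²) (H(X, s) = ((X²*s - 5)*6)*X - 4 = ((s*X² - 5)*6)*X - 4 = ((-5 + s*X²)*6)*X - 4 = (-30 + 6*s*X²)*X - 4 = X*(-30 + 6*s*X²) - 4 = -4 + X*(-30 + 6*s*X²))
(-H(1, -5))² = (-(-4 - 30*1 + 6*(-5)*1³))² = (-(-4 - 30 + 6*(-5)*1))² = (-(-4 - 30 - 30))² = (-1*(-64))² = 64² = 4096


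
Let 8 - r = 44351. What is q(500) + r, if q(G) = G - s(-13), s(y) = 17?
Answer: -43860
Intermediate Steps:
r = -44343 (r = 8 - 1*44351 = 8 - 44351 = -44343)
q(G) = -17 + G (q(G) = G - 1*17 = G - 17 = -17 + G)
q(500) + r = (-17 + 500) - 44343 = 483 - 44343 = -43860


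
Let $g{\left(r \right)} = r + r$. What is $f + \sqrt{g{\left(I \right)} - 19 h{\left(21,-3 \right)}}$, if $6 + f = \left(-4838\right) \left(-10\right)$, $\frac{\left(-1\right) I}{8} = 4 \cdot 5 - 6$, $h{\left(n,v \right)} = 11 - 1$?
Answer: $48374 + 3 i \sqrt{46} \approx 48374.0 + 20.347 i$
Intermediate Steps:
$h{\left(n,v \right)} = 10$
$I = -112$ ($I = - 8 \left(4 \cdot 5 - 6\right) = - 8 \left(20 - 6\right) = \left(-8\right) 14 = -112$)
$f = 48374$ ($f = -6 - -48380 = -6 + 48380 = 48374$)
$g{\left(r \right)} = 2 r$
$f + \sqrt{g{\left(I \right)} - 19 h{\left(21,-3 \right)}} = 48374 + \sqrt{2 \left(-112\right) - 190} = 48374 + \sqrt{-224 - 190} = 48374 + \sqrt{-414} = 48374 + 3 i \sqrt{46}$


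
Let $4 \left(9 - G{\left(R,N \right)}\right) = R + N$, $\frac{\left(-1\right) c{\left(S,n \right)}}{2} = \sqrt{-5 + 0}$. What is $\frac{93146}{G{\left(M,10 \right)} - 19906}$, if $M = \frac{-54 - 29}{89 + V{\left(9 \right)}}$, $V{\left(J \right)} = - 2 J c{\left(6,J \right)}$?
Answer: $\frac{372584 \left(- 36 \sqrt{5} + 89 i\right)}{- 7084139 i + 2865528 \sqrt{5}} \approx -4.6809 + 2.7284 \cdot 10^{-5} i$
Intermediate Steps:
$c{\left(S,n \right)} = - 2 i \sqrt{5}$ ($c{\left(S,n \right)} = - 2 \sqrt{-5 + 0} = - 2 \sqrt{-5} = - 2 i \sqrt{5}$)
$V{\left(J \right)} = 4 i J \sqrt{5}$ ($V{\left(J \right)} = - 2 J \left(- 2 i \sqrt{5}\right) = 4 i J \sqrt{5}$)
$M = - \frac{83}{89 + 36 i \sqrt{5}}$ ($M = \frac{-54 - 29}{89 + 4 i 9 \sqrt{5}} = - \frac{83}{89 + 36 i \sqrt{5}} \approx -0.51295 + 0.46395 i$)
$G{\left(R,N \right)} = 9 - \frac{N}{4} - \frac{R}{4}$ ($G{\left(R,N \right)} = 9 - \frac{R + N}{4} = 9 - \frac{N + R}{4} = 9 - \left(\frac{N}{4} + \frac{R}{4}\right) = 9 - \frac{N}{4} - \frac{R}{4}$)
$\frac{93146}{G{\left(M,10 \right)} - 19906} = \frac{93146}{\left(9 - \frac{5}{2} - \frac{- \frac{7387}{14401} + \frac{2988 i \sqrt{5}}{14401}}{4}\right) - 19906} = \frac{93146}{\left(9 - \frac{5}{2} + \left(\frac{7387}{57604} - \frac{747 i \sqrt{5}}{14401}\right)\right) - 19906} = \frac{93146}{\left(\frac{381813}{57604} - \frac{747 i \sqrt{5}}{14401}\right) - 19906} = \frac{93146}{- \frac{1146283411}{57604} - \frac{747 i \sqrt{5}}{14401}}$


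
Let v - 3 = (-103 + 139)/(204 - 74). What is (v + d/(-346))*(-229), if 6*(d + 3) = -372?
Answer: -17844367/22490 ≈ -793.44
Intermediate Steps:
v = 213/65 (v = 3 + (-103 + 139)/(204 - 74) = 3 + 36/130 = 3 + 36*(1/130) = 3 + 18/65 = 213/65 ≈ 3.2769)
d = -65 (d = -3 + (⅙)*(-372) = -3 - 62 = -65)
(v + d/(-346))*(-229) = (213/65 - 65/(-346))*(-229) = (213/65 - 65*(-1/346))*(-229) = (213/65 + 65/346)*(-229) = (77923/22490)*(-229) = -17844367/22490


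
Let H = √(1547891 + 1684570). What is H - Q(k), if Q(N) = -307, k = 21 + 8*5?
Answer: 307 + √3232461 ≈ 2104.9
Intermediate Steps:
k = 61 (k = 21 + 40 = 61)
H = √3232461 ≈ 1797.9
H - Q(k) = √3232461 - 1*(-307) = √3232461 + 307 = 307 + √3232461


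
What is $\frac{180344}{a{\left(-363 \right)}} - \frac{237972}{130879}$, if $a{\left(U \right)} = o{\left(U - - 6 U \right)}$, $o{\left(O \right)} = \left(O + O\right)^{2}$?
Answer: $- \frac{31236907762}{17245794951} \approx -1.8113$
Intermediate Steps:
$o{\left(O \right)} = 4 O^{2}$ ($o{\left(O \right)} = \left(2 O\right)^{2} = 4 O^{2}$)
$a{\left(U \right)} = 196 U^{2}$ ($a{\left(U \right)} = 4 \left(U - - 6 U\right)^{2} = 4 \left(U + 6 U\right)^{2} = 4 \left(7 U\right)^{2} = 4 \cdot 49 U^{2} = 196 U^{2}$)
$\frac{180344}{a{\left(-363 \right)}} - \frac{237972}{130879} = \frac{180344}{196 \left(-363\right)^{2}} - \frac{237972}{130879} = \frac{180344}{196 \cdot 131769} - \frac{33996}{18697} = \frac{180344}{25826724} - \frac{33996}{18697} = 180344 \cdot \frac{1}{25826724} - \frac{33996}{18697} = \frac{45086}{6456681} - \frac{33996}{18697} = - \frac{31236907762}{17245794951}$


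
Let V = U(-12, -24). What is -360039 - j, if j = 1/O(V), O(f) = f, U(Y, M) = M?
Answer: -8640935/24 ≈ -3.6004e+5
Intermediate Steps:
V = -24
j = -1/24 (j = 1/(-24) = -1/24 ≈ -0.041667)
-360039 - j = -360039 - 1*(-1/24) = -360039 + 1/24 = -8640935/24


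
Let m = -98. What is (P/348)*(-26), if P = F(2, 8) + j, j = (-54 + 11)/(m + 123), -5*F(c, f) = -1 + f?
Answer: 169/725 ≈ 0.23310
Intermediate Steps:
F(c, f) = 1/5 - f/5 (F(c, f) = -(-1 + f)/5 = 1/5 - f/5)
j = -43/25 (j = (-54 + 11)/(-98 + 123) = -43/25 ≈ -1.7200)
P = -78/25 (P = (1/5 - 1/5*8) - 43/25 = (1/5 - 8/5) - 43/25 = -7/5 - 43/25 = -78/25 ≈ -3.1200)
(P/348)*(-26) = -78/25/348*(-26) = -78/25*1/348*(-26) = -13/1450*(-26) = 169/725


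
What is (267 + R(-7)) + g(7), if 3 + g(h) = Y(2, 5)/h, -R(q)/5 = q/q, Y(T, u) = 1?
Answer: 1814/7 ≈ 259.14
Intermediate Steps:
R(q) = -5 (R(q) = -5*q/q = -5*1 = -5)
g(h) = -3 + 1/h
(267 + R(-7)) + g(7) = (267 - 5) + (-3 + 1/7) = 262 + (-3 + ⅐) = 262 - 20/7 = 1814/7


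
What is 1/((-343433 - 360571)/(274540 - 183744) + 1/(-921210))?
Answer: -20910545790/162133903909 ≈ -0.12897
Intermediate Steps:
1/((-343433 - 360571)/(274540 - 183744) + 1/(-921210)) = 1/(-704004/90796 - 1/921210) = 1/(-704004*1/90796 - 1/921210) = 1/(-176001/22699 - 1/921210) = 1/(-162133903909/20910545790) = -20910545790/162133903909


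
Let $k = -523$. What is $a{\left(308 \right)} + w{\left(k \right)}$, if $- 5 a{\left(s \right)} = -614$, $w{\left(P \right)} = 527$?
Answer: $\frac{3249}{5} \approx 649.8$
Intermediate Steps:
$a{\left(s \right)} = \frac{614}{5}$ ($a{\left(s \right)} = \left(- \frac{1}{5}\right) \left(-614\right) = \frac{614}{5}$)
$a{\left(308 \right)} + w{\left(k \right)} = \frac{614}{5} + 527 = \frac{3249}{5}$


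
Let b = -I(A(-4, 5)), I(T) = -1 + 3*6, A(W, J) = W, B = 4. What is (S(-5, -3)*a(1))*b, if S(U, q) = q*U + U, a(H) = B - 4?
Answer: 0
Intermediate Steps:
I(T) = 17 (I(T) = -1 + 18 = 17)
a(H) = 0 (a(H) = 4 - 4 = 0)
S(U, q) = U + U*q (S(U, q) = U*q + U = U + U*q)
b = -17 (b = -1*17 = -17)
(S(-5, -3)*a(1))*b = (-5*(1 - 3)*0)*(-17) = (-5*(-2)*0)*(-17) = (10*0)*(-17) = 0*(-17) = 0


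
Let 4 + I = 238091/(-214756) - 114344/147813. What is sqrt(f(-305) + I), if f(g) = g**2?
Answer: sqrt(23433011216150823543334137)/15871864314 ≈ 304.99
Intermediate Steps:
I = -186723919559/31743728628 (I = -4 + (238091/(-214756) - 114344/147813) = -4 + (238091*(-1/214756) - 114344*1/147813) = -4 + (-238091/214756 - 114344/147813) = -4 - 59749005047/31743728628 = -186723919559/31743728628 ≈ -5.8822)
sqrt(f(-305) + I) = sqrt((-305)**2 - 186723919559/31743728628) = sqrt(93025 - 186723919559/31743728628) = sqrt(2952773631700141/31743728628) = sqrt(23433011216150823543334137)/15871864314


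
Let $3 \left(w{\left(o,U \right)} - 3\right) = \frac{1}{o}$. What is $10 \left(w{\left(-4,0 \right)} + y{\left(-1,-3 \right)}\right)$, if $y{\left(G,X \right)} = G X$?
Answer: $\frac{355}{6} \approx 59.167$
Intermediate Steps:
$w{\left(o,U \right)} = 3 + \frac{1}{3 o}$
$10 \left(w{\left(-4,0 \right)} + y{\left(-1,-3 \right)}\right) = 10 \left(\left(3 + \frac{1}{3 \left(-4\right)}\right) - -3\right) = 10 \left(\left(3 + \frac{1}{3} \left(- \frac{1}{4}\right)\right) + 3\right) = 10 \left(\left(3 - \frac{1}{12}\right) + 3\right) = 10 \left(\frac{35}{12} + 3\right) = 10 \cdot \frac{71}{12} = \frac{355}{6}$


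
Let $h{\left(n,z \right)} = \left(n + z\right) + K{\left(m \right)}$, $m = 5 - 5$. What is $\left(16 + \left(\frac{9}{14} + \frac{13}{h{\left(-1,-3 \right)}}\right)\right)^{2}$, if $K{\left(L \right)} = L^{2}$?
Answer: $\frac{140625}{784} \approx 179.37$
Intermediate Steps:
$m = 0$ ($m = 5 - 5 = 0$)
$h{\left(n,z \right)} = n + z$ ($h{\left(n,z \right)} = \left(n + z\right) + 0^{2} = \left(n + z\right) + 0 = n + z$)
$\left(16 + \left(\frac{9}{14} + \frac{13}{h{\left(-1,-3 \right)}}\right)\right)^{2} = \left(16 + \left(\frac{9}{14} + \frac{13}{-1 - 3}\right)\right)^{2} = \left(16 + \left(9 \cdot \frac{1}{14} + \frac{13}{-4}\right)\right)^{2} = \left(16 + \left(\frac{9}{14} + 13 \left(- \frac{1}{4}\right)\right)\right)^{2} = \left(16 + \left(\frac{9}{14} - \frac{13}{4}\right)\right)^{2} = \left(16 - \frac{73}{28}\right)^{2} = \left(\frac{375}{28}\right)^{2} = \frac{140625}{784}$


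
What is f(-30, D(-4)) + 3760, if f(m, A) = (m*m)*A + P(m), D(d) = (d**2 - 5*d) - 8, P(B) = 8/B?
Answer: 434396/15 ≈ 28960.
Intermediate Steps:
D(d) = -8 + d**2 - 5*d
f(m, A) = 8/m + A*m**2 (f(m, A) = (m*m)*A + 8/m = m**2*A + 8/m = A*m**2 + 8/m = 8/m + A*m**2)
f(-30, D(-4)) + 3760 = (8 + (-8 + (-4)**2 - 5*(-4))*(-30)**3)/(-30) + 3760 = -(8 + (-8 + 16 + 20)*(-27000))/30 + 3760 = -(8 + 28*(-27000))/30 + 3760 = -(8 - 756000)/30 + 3760 = -1/30*(-755992) + 3760 = 377996/15 + 3760 = 434396/15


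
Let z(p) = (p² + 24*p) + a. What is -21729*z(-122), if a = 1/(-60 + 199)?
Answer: -36111099165/139 ≈ -2.5979e+8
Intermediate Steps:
a = 1/139 ≈ 0.0071942
z(p) = 1/139 + p² + 24*p (z(p) = (p² + 24*p) + 1/139 = 1/139 + p² + 24*p)
-21729*z(-122) = -21729/(1/(1/139 + (-122)² + 24*(-122))) = -21729/(1/(1/139 + 14884 - 2928)) = -21729/(1/(1661885/139)) = -21729/139/1661885 = -21729*1661885/139 = -36111099165/139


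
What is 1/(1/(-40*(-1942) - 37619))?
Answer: 40061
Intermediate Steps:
1/(1/(-40*(-1942) - 37619)) = 1/(1/(77680 - 37619)) = 1/(1/40061) = 40061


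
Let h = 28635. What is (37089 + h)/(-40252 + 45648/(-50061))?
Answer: -274184097/167925085 ≈ -1.6328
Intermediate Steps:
(37089 + h)/(-40252 + 45648/(-50061)) = (37089 + 28635)/(-40252 + 45648/(-50061)) = 65724/(-40252 + 45648*(-1/50061)) = 65724/(-40252 - 15216/16687) = 65724/(-671700340/16687) = 65724*(-16687/671700340) = -274184097/167925085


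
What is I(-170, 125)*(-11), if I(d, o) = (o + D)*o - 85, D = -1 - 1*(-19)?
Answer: -195690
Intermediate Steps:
D = 18 (D = -1 + 19 = 18)
I(d, o) = -85 + o*(18 + o) (I(d, o) = (o + 18)*o - 85 = (18 + o)*o - 85 = o*(18 + o) - 85 = -85 + o*(18 + o))
I(-170, 125)*(-11) = (-85 + 125² + 18*125)*(-11) = (-85 + 15625 + 2250)*(-11) = 17790*(-11) = -195690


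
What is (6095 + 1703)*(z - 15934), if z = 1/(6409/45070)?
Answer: -795988148928/6409 ≈ -1.2420e+8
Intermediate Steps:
z = 45070/6409 (z = 1/(6409*(1/45070)) = 1/(6409/45070) = 45070/6409 ≈ 7.0323)
(6095 + 1703)*(z - 15934) = (6095 + 1703)*(45070/6409 - 15934) = 7798*(-102075936/6409) = -795988148928/6409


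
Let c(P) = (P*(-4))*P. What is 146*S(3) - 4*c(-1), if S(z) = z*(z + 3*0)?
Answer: 1330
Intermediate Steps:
c(P) = -4*P**2 (c(P) = (-4*P)*P = -4*P**2)
S(z) = z**2 (S(z) = z*(z + 0) = z*z = z**2)
146*S(3) - 4*c(-1) = 146*3**2 - (-16)*(-1)**2 = 146*9 - (-16) = 1314 - 4*(-4) = 1314 + 16 = 1330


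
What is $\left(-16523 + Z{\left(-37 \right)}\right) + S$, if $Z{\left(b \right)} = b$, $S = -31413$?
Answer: $-47973$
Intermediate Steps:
$\left(-16523 + Z{\left(-37 \right)}\right) + S = \left(-16523 - 37\right) - 31413 = -16560 - 31413 = -47973$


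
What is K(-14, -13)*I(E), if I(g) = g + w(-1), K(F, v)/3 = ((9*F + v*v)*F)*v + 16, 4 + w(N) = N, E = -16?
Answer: -494046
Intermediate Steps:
w(N) = -4 + N
K(F, v) = 48 + 3*F*v*(v² + 9*F) (K(F, v) = 3*(((9*F + v*v)*F)*v + 16) = 3*(((9*F + v²)*F)*v + 16) = 3*(((v² + 9*F)*F)*v + 16) = 3*((F*(v² + 9*F))*v + 16) = 3*(F*v*(v² + 9*F) + 16) = 3*(16 + F*v*(v² + 9*F)) = 48 + 3*F*v*(v² + 9*F))
I(g) = -5 + g (I(g) = g + (-4 - 1) = g - 5 = -5 + g)
K(-14, -13)*I(E) = (48 + 3*(-14)*(-13)³ + 27*(-13)*(-14)²)*(-5 - 16) = (48 + 3*(-14)*(-2197) + 27*(-13)*196)*(-21) = (48 + 92274 - 68796)*(-21) = 23526*(-21) = -494046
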